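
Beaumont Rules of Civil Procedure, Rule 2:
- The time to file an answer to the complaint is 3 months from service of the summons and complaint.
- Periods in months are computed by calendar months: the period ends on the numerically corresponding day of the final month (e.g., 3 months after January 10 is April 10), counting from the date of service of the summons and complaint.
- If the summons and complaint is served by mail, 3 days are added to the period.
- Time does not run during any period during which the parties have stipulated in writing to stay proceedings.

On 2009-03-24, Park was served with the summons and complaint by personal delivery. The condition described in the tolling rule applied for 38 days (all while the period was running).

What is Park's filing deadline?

August 1, 2009

3 months after 2009-03-24 is June 24, 2009.
Service was not by mail, so no mail extension applies.
Tolling adds 38 days: June 24, 2009 + 38 days = August 1, 2009.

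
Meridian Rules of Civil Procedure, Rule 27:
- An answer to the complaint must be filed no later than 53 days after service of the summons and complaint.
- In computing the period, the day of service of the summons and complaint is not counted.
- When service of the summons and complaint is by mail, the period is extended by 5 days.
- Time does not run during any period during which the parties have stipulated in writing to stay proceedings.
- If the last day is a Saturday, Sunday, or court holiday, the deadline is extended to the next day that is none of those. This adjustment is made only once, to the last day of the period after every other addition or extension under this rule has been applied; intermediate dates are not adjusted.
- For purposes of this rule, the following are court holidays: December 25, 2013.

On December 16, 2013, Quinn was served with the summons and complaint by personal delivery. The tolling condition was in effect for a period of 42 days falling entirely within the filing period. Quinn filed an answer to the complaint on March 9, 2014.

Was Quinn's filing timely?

53 days after December 16, 2013 is February 7, 2014.
Service was not by mail, so no mail extension applies.
Tolling adds 42 days: February 7, 2014 + 42 days = March 21, 2014.
March 21, 2014 is a Friday and not a court holiday, so no extension applies.
The deadline is March 21, 2014; the filing on March 9, 2014 is on or before that date.

Yes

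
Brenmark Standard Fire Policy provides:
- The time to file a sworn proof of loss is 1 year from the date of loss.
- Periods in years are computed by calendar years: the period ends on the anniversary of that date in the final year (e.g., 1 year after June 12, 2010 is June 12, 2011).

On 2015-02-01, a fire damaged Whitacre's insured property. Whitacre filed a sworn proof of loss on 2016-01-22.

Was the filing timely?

Yes

1 year after 2015-02-01 is February 1, 2016.
The deadline is February 1, 2016; the filing on January 22, 2016 is on or before that date.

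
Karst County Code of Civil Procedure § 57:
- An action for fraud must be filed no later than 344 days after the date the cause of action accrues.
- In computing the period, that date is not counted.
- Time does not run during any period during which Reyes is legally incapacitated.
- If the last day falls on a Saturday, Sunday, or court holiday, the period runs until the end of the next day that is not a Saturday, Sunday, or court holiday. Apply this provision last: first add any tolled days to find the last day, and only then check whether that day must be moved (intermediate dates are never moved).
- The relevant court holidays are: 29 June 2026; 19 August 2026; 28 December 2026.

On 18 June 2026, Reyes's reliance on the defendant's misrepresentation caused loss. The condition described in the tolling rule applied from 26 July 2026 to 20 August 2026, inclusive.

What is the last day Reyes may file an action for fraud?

June 23, 2027

344 days after 18 June 2026 is May 28, 2027.
From July 26, 2026 through August 20, 2026 inclusive is 26 days; tolling adds 26 days: May 28, 2027 + 26 days = June 23, 2027.
June 23, 2027 is a Wednesday and not a court holiday, so no extension applies.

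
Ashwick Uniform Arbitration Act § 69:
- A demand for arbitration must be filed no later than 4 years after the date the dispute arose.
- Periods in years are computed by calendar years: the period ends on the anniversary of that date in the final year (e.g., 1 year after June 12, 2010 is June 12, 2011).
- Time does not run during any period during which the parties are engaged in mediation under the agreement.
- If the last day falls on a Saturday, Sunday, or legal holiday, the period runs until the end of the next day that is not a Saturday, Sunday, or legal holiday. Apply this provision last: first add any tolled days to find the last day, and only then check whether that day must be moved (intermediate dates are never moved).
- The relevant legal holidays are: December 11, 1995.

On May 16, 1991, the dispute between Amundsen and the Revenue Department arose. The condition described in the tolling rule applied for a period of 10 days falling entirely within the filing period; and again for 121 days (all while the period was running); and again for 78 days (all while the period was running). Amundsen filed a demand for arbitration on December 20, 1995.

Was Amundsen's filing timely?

4 years after May 16, 1991 is May 16, 1995.
Tolling adds 10 days: May 16, 1995 + 10 days = May 26, 1995.
Tolling adds 121 days: May 26, 1995 + 121 days = September 24, 1995.
Tolling adds 78 days: September 24, 1995 + 78 days = December 11, 1995.
December 11, 1995 is a listed holiday. The next qualifying day is December 12, 1995.
The deadline is December 12, 1995; the filing on December 20, 1995 is after that date.

No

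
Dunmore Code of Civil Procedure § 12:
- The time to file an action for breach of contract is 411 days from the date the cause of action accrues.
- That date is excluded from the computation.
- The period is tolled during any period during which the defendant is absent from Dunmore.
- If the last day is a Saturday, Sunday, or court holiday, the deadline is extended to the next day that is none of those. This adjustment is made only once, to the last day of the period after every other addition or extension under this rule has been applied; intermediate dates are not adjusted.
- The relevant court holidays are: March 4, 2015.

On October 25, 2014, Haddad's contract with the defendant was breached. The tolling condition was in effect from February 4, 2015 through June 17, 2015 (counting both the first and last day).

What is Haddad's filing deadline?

April 22, 2016

411 days after October 25, 2014 is December 10, 2015.
From February 4, 2015 through June 17, 2015 inclusive is 134 days; tolling adds 134 days: December 10, 2015 + 134 days = April 22, 2016.
April 22, 2016 is a Friday and not a court holiday, so no extension applies.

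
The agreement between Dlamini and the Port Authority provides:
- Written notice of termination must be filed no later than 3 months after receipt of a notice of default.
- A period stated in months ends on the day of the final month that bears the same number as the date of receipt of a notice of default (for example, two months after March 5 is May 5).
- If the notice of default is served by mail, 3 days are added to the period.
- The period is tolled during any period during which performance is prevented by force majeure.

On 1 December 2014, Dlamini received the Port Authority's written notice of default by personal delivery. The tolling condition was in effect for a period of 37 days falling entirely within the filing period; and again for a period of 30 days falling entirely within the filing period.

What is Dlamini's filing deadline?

May 7, 2015

3 months after 1 December 2014 is March 1, 2015.
Service was not by mail, so no mail extension applies.
Tolling adds 37 days: March 1, 2015 + 37 days = April 7, 2015.
Tolling adds 30 days: April 7, 2015 + 30 days = May 7, 2015.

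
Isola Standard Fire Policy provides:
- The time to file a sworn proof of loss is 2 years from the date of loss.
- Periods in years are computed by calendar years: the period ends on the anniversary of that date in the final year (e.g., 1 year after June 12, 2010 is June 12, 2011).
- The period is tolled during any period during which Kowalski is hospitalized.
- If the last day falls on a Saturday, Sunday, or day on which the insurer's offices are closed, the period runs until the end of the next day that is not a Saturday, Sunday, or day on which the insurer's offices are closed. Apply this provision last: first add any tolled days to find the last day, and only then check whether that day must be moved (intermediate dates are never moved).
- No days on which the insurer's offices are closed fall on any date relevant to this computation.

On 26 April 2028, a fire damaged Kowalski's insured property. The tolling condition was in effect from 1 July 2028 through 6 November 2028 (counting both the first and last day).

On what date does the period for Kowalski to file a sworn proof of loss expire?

September 2, 2030

2 years after 26 April 2028 is April 26, 2030.
From July 1, 2028 through November 6, 2028 inclusive is 129 days; tolling adds 129 days: April 26, 2030 + 129 days = September 2, 2030.
September 2, 2030 is a Monday and not a day on which the insurer's offices are closed, so no extension applies.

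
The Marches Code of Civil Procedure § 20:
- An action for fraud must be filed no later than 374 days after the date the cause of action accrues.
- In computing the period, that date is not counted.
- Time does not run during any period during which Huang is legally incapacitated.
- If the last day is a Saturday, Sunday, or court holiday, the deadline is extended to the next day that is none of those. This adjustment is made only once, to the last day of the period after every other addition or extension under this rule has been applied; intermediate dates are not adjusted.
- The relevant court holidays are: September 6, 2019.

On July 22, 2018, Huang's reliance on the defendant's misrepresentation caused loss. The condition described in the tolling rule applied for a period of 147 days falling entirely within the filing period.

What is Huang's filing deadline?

December 25, 2019

374 days after July 22, 2018 is July 31, 2019.
Tolling adds 147 days: July 31, 2019 + 147 days = December 25, 2019.
December 25, 2019 is a Wednesday and not a court holiday, so no extension applies.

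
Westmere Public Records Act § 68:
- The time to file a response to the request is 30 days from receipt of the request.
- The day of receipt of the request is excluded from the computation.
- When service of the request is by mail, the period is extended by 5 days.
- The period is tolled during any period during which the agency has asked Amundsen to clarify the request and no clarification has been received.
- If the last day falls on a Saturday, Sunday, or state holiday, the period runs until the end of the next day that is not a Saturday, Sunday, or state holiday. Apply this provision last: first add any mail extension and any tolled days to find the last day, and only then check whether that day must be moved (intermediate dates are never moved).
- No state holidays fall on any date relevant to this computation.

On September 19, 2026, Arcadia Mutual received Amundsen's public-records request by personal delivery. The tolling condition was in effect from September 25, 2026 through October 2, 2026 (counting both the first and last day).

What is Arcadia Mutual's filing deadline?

October 27, 2026

30 days after September 19, 2026 is October 19, 2026.
Service was not by mail, so no mail extension applies.
From September 25, 2026 through October 2, 2026 inclusive is 8 days; tolling adds 8 days: October 19, 2026 + 8 days = October 27, 2026.
October 27, 2026 is a Tuesday and not a state holiday, so no extension applies.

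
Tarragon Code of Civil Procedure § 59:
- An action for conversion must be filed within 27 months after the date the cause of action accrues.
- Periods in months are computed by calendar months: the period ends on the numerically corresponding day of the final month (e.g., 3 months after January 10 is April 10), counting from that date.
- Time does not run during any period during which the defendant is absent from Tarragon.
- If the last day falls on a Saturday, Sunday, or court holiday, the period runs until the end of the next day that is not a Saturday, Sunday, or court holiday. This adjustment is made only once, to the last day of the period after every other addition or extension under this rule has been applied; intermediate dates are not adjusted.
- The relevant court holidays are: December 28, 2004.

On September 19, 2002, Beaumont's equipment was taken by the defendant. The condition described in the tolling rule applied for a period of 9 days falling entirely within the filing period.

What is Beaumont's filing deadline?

December 29, 2004

27 months after September 19, 2002 is December 19, 2004.
Tolling adds 9 days: December 19, 2004 + 9 days = December 28, 2004.
December 28, 2004 is a listed holiday. The next qualifying day is December 29, 2004.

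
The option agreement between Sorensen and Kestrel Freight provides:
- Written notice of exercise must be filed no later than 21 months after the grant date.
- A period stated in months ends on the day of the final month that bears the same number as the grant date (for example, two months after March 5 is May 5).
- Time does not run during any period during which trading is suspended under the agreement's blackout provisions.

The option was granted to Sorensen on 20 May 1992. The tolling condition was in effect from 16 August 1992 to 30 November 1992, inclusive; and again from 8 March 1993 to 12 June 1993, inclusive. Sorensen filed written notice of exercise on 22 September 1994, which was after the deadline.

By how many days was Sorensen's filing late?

10 days

21 months after 20 May 1992 is February 20, 1994.
From August 16, 1992 through November 30, 1992 inclusive is 107 days; tolling adds 107 days: February 20, 1994 + 107 days = June 7, 1994.
From March 8, 1993 through June 12, 1993 inclusive is 97 days; tolling adds 97 days: June 7, 1994 + 97 days = September 12, 1994.
The deadline is September 12, 1994; from September 12, 1994 to September 22, 1994 is 10 days.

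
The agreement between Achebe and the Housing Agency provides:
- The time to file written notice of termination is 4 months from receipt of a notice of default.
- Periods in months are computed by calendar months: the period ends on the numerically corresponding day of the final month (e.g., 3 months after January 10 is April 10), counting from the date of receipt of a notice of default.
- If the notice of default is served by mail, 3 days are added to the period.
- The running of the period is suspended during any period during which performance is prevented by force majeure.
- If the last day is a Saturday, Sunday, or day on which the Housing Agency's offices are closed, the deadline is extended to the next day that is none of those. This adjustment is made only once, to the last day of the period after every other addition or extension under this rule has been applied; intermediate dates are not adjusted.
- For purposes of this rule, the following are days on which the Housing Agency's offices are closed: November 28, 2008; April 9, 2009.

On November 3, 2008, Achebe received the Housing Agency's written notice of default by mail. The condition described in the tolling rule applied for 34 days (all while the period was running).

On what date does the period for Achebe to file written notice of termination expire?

4 months after November 3, 2008 is March 3, 2009.
Service was by mail, adding 3 days: March 3, 2009 + 3 days = March 6, 2009.
Tolling adds 34 days: March 6, 2009 + 34 days = April 9, 2009.
April 9, 2009 is a listed holiday. The next qualifying day is April 10, 2009.

April 10, 2009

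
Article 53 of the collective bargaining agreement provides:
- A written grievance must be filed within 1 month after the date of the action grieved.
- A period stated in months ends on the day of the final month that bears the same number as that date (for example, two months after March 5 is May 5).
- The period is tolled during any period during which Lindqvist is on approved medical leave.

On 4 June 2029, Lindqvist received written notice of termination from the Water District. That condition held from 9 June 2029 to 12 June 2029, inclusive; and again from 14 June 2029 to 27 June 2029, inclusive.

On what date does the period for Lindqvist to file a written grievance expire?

1 month after 4 June 2029 is July 4, 2029.
From June 9, 2029 through June 12, 2029 inclusive is 4 days; tolling adds 4 days: July 4, 2029 + 4 days = July 8, 2029.
From June 14, 2029 through June 27, 2029 inclusive is 14 days; tolling adds 14 days: July 8, 2029 + 14 days = July 22, 2029.

July 22, 2029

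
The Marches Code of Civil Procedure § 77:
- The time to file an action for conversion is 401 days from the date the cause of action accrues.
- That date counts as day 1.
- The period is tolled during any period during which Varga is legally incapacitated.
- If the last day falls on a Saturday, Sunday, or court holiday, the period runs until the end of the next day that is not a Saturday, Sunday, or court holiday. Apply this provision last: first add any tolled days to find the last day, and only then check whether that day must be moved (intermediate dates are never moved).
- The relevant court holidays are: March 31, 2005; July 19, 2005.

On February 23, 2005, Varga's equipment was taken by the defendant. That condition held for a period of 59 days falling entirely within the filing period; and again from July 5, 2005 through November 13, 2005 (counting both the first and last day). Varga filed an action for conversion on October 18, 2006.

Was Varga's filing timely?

Counting February 23, 2005 as day 1, day 401 is March 30, 2006.
Tolling adds 59 days: March 30, 2006 + 59 days = May 28, 2006.
From July 5, 2005 through November 13, 2005 inclusive is 132 days; tolling adds 132 days: May 28, 2006 + 132 days = October 7, 2006.
October 7, 2006 is Saturday; October 8, 2006 is Sunday. The next qualifying day is October 9, 2006.
The deadline is October 9, 2006; the filing on October 18, 2006 is after that date.

No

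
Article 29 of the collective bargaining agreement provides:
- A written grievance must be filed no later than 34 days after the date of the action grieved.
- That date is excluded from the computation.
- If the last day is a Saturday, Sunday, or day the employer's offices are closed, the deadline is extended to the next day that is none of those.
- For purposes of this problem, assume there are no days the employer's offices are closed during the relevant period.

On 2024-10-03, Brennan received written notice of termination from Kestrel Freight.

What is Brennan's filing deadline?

November 6, 2024

34 days after 2024-10-03 is November 6, 2024.
November 6, 2024 is a Wednesday and not a day the employer's offices are closed, so no extension applies.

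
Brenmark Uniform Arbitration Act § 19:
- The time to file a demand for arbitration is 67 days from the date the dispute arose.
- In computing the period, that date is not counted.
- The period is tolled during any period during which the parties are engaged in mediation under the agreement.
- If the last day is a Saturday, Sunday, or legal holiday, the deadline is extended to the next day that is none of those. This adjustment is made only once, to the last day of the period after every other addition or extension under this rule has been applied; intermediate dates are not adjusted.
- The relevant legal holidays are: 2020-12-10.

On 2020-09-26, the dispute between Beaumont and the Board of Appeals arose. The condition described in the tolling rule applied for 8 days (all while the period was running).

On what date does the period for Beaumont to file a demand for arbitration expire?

67 days after 2020-09-26 is December 2, 2020.
Tolling adds 8 days: December 2, 2020 + 8 days = December 10, 2020.
December 10, 2020 is a listed holiday. The next qualifying day is December 11, 2020.

December 11, 2020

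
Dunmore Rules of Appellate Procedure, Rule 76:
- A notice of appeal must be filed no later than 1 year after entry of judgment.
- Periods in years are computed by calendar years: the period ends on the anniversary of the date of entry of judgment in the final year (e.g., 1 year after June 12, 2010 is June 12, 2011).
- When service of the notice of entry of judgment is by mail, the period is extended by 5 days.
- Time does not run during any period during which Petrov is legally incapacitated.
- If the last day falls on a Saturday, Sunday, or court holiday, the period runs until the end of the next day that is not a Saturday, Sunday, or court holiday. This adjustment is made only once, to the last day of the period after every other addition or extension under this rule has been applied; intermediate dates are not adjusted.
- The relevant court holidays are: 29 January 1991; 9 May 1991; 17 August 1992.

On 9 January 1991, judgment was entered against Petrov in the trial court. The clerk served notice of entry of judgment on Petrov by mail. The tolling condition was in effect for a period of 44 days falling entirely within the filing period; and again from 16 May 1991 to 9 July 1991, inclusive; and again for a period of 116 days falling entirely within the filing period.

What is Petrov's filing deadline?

1 year after 9 January 1991 is January 9, 1992.
Service was by mail, adding 5 days: January 9, 1992 + 5 days = January 14, 1992.
Tolling adds 44 days: January 14, 1992 + 44 days = February 27, 1992.
From May 16, 1991 through July 9, 1991 inclusive is 55 days; tolling adds 55 days: February 27, 1992 + 55 days = April 22, 1992.
Tolling adds 116 days: April 22, 1992 + 116 days = August 16, 1992.
August 16, 1992 is Sunday; August 17, 1992 is a listed holiday. The next qualifying day is August 18, 1992.

August 18, 1992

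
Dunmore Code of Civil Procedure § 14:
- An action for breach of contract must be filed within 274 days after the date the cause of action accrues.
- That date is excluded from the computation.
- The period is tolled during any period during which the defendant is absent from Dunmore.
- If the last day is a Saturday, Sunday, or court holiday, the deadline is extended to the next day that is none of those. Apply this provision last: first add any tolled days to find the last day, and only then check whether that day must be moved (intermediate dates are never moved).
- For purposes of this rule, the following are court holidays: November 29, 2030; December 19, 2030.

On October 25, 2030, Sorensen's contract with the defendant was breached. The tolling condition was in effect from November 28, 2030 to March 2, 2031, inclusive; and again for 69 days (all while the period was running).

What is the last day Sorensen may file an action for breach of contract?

274 days after October 25, 2030 is July 26, 2031.
From November 28, 2030 through March 2, 2031 inclusive is 95 days; tolling adds 95 days: July 26, 2031 + 95 days = October 29, 2031.
Tolling adds 69 days: October 29, 2031 + 69 days = January 6, 2032.
January 6, 2032 is a Tuesday and not a court holiday, so no extension applies.

January 6, 2032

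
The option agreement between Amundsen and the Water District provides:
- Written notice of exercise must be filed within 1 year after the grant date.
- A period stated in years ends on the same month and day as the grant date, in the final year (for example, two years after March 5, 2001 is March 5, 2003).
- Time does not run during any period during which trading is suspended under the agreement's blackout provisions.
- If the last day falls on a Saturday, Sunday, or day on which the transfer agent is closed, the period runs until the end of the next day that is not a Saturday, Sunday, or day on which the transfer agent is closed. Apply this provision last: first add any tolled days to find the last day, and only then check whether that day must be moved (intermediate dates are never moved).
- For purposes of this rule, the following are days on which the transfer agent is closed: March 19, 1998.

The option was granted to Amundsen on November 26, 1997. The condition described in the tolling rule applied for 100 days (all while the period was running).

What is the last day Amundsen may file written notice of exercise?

March 8, 1999

1 year after November 26, 1997 is November 26, 1998.
Tolling adds 100 days: November 26, 1998 + 100 days = March 6, 1999.
March 6, 1999 is Saturday; March 7, 1999 is Sunday. The next qualifying day is March 8, 1999.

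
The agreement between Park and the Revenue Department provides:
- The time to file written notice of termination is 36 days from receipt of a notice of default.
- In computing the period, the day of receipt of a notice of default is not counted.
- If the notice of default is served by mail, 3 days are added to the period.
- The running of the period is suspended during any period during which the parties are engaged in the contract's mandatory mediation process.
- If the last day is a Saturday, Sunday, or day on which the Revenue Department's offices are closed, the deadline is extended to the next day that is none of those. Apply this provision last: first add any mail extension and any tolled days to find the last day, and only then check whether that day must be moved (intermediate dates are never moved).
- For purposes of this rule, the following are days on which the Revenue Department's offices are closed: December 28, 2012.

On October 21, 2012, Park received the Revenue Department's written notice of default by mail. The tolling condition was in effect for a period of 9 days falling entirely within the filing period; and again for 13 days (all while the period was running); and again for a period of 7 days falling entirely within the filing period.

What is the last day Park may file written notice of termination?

36 days after October 21, 2012 is November 26, 2012.
Service was by mail, adding 3 days: November 26, 2012 + 3 days = November 29, 2012.
Tolling adds 9 days: November 29, 2012 + 9 days = December 8, 2012.
Tolling adds 13 days: December 8, 2012 + 13 days = December 21, 2012.
Tolling adds 7 days: December 21, 2012 + 7 days = December 28, 2012.
December 28, 2012 is a listed holiday; December 29, 2012 is Saturday; December 30, 2012 is Sunday. The next qualifying day is December 31, 2012.

December 31, 2012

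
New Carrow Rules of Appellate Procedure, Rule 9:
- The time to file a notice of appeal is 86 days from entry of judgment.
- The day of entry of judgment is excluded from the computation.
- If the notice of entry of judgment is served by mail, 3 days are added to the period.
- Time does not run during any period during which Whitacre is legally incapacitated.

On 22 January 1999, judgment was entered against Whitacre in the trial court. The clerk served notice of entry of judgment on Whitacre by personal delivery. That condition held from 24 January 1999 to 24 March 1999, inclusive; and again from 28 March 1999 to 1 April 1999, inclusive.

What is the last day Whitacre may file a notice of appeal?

June 22, 1999

86 days after 22 January 1999 is April 18, 1999.
Service was not by mail, so no mail extension applies.
From January 24, 1999 through March 24, 1999 inclusive is 60 days; tolling adds 60 days: April 18, 1999 + 60 days = June 17, 1999.
From March 28, 1999 through April 1, 1999 inclusive is 5 days; tolling adds 5 days: June 17, 1999 + 5 days = June 22, 1999.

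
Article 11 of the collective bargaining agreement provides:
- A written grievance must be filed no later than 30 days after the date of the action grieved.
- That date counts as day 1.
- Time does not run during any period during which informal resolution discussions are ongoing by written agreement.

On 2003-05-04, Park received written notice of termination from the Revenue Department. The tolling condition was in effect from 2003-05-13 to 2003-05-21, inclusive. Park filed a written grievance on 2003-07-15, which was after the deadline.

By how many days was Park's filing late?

Counting 2003-05-04 as day 1, day 30 is June 2, 2003.
From May 13, 2003 through May 21, 2003 inclusive is 9 days; tolling adds 9 days: June 2, 2003 + 9 days = June 11, 2003.
The deadline is June 11, 2003; from June 11, 2003 to July 15, 2003 is 34 days.

34 days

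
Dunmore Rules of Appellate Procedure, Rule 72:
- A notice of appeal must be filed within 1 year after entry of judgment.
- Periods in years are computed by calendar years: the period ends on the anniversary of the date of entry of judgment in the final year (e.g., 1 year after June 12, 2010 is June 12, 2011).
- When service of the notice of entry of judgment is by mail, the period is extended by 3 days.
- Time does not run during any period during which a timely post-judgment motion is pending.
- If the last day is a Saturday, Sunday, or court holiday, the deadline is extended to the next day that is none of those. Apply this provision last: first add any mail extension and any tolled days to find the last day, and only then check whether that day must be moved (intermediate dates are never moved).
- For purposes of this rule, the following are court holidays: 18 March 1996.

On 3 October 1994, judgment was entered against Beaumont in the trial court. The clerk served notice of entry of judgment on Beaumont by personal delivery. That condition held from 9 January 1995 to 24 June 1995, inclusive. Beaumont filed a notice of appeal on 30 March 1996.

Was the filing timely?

1 year after 3 October 1994 is October 3, 1995.
Service was not by mail, so no mail extension applies.
From January 9, 1995 through June 24, 1995 inclusive is 167 days; tolling adds 167 days: October 3, 1995 + 167 days = March 18, 1996.
March 18, 1996 is a listed holiday. The next qualifying day is March 19, 1996.
The deadline is March 19, 1996; the filing on March 30, 1996 is after that date.

No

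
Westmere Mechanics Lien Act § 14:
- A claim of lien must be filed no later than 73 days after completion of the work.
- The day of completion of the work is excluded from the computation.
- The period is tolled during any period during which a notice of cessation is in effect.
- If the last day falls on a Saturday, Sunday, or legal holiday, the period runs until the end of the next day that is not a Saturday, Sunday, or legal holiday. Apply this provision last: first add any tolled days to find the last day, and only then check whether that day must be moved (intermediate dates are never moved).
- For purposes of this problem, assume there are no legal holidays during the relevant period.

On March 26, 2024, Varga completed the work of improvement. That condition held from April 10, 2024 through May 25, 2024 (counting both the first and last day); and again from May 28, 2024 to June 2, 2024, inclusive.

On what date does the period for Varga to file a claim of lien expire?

July 29, 2024

73 days after March 26, 2024 is June 7, 2024.
From April 10, 2024 through May 25, 2024 inclusive is 46 days; tolling adds 46 days: June 7, 2024 + 46 days = July 23, 2024.
From May 28, 2024 through June 2, 2024 inclusive is 6 days; tolling adds 6 days: July 23, 2024 + 6 days = July 29, 2024.
July 29, 2024 is a Monday and not a legal holiday, so no extension applies.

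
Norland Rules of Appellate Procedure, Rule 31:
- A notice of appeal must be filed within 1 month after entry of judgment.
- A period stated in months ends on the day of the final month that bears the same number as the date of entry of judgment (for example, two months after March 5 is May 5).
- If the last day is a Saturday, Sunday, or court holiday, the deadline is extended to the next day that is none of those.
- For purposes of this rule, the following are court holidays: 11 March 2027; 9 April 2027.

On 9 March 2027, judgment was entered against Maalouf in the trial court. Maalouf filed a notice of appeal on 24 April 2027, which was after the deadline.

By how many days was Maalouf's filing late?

1 month after 9 March 2027 is April 9, 2027.
April 9, 2027 is a listed holiday; April 10, 2027 is Saturday; April 11, 2027 is Sunday. The next qualifying day is April 12, 2027.
The deadline is April 12, 2027; from April 12, 2027 to April 24, 2027 is 12 days.

12 days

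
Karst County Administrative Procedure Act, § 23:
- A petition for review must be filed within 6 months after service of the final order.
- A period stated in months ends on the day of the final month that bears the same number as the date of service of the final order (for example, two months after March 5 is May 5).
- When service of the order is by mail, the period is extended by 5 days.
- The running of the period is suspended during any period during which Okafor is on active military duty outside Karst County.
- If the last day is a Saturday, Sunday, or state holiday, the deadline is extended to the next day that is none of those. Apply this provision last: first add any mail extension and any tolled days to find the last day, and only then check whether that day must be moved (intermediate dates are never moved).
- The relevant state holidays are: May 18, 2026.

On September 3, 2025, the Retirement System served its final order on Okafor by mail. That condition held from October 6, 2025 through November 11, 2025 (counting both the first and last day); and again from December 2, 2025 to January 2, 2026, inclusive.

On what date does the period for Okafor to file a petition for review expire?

May 19, 2026

6 months after September 3, 2025 is March 3, 2026.
Service was by mail, adding 5 days: March 3, 2026 + 5 days = March 8, 2026.
From October 6, 2025 through November 11, 2025 inclusive is 37 days; tolling adds 37 days: March 8, 2026 + 37 days = April 14, 2026.
From December 2, 2025 through January 2, 2026 inclusive is 32 days; tolling adds 32 days: April 14, 2026 + 32 days = May 16, 2026.
May 16, 2026 is Saturday; May 17, 2026 is Sunday; May 18, 2026 is a listed holiday. The next qualifying day is May 19, 2026.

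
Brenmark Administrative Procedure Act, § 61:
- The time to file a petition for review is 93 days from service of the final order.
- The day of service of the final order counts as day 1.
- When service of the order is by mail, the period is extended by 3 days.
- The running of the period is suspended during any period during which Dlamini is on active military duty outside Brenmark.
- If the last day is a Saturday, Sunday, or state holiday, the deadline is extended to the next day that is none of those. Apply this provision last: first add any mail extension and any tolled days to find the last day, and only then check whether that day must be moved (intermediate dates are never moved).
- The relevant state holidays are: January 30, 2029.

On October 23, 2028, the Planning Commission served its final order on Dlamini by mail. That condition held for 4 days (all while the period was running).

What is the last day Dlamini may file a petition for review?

Counting October 23, 2028 as day 1, day 93 is January 23, 2029.
Service was by mail, adding 3 days: January 23, 2029 + 3 days = January 26, 2029.
Tolling adds 4 days: January 26, 2029 + 4 days = January 30, 2029.
January 30, 2029 is a listed holiday. The next qualifying day is January 31, 2029.

January 31, 2029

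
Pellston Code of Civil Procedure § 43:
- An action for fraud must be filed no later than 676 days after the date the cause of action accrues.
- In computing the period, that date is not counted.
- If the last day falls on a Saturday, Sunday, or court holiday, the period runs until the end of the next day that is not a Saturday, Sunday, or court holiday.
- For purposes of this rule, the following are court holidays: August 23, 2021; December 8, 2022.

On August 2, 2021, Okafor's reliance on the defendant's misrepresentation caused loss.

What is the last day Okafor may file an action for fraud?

676 days after August 2, 2021 is June 9, 2023.
June 9, 2023 is a Friday and not a court holiday, so no extension applies.

June 9, 2023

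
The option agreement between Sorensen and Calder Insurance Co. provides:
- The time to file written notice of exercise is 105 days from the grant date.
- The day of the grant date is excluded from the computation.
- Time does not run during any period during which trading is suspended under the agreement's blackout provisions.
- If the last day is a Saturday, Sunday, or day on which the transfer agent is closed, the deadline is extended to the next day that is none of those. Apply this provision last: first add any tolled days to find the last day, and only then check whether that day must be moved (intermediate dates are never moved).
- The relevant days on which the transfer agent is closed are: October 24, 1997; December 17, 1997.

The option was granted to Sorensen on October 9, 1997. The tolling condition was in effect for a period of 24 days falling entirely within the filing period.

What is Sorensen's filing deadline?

February 16, 1998

105 days after October 9, 1997 is January 22, 1998.
Tolling adds 24 days: January 22, 1998 + 24 days = February 15, 1998.
February 15, 1998 is Sunday. The next qualifying day is February 16, 1998.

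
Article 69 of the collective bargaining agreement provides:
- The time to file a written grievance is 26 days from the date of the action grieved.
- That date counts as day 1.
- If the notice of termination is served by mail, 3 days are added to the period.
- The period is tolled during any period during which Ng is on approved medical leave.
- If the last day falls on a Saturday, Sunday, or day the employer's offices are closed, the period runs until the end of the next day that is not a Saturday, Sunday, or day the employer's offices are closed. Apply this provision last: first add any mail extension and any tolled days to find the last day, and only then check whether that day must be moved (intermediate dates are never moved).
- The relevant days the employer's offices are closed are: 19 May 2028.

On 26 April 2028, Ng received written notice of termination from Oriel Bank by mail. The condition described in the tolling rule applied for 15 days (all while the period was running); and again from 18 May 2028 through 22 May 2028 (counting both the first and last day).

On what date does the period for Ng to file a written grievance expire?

June 13, 2028

Counting 26 April 2028 as day 1, day 26 is May 21, 2028.
Service was by mail, adding 3 days: May 21, 2028 + 3 days = May 24, 2028.
Tolling adds 15 days: May 24, 2028 + 15 days = June 8, 2028.
From May 18, 2028 through May 22, 2028 inclusive is 5 days; tolling adds 5 days: June 8, 2028 + 5 days = June 13, 2028.
June 13, 2028 is a Tuesday and not a day the employer's offices are closed, so no extension applies.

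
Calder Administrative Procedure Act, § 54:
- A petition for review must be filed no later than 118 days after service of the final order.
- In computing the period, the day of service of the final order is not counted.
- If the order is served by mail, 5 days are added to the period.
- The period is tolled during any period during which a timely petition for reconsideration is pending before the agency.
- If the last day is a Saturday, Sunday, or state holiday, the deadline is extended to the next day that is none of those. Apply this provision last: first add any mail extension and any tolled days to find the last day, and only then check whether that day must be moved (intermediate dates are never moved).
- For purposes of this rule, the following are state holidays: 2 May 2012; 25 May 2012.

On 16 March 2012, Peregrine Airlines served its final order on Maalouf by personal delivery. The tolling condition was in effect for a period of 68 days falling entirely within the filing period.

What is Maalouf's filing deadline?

118 days after 16 March 2012 is July 12, 2012.
Service was not by mail, so no mail extension applies.
Tolling adds 68 days: July 12, 2012 + 68 days = September 18, 2012.
September 18, 2012 is a Tuesday and not a state holiday, so no extension applies.

September 18, 2012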